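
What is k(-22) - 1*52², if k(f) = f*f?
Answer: -2220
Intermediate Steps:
k(f) = f²
k(-22) - 1*52² = (-22)² - 1*52² = 484 - 1*2704 = 484 - 2704 = -2220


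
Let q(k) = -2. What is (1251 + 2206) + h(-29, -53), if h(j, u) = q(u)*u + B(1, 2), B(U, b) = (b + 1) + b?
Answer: 3568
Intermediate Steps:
B(U, b) = 1 + 2*b (B(U, b) = (1 + b) + b = 1 + 2*b)
h(j, u) = 5 - 2*u (h(j, u) = -2*u + (1 + 2*2) = -2*u + (1 + 4) = -2*u + 5 = 5 - 2*u)
(1251 + 2206) + h(-29, -53) = (1251 + 2206) + (5 - 2*(-53)) = 3457 + (5 + 106) = 3457 + 111 = 3568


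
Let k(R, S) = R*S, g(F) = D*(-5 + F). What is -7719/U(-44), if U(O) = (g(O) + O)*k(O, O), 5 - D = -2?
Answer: 2573/249744 ≈ 0.010303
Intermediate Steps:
D = 7 (D = 5 - 1*(-2) = 5 + 2 = 7)
g(F) = -35 + 7*F (g(F) = 7*(-5 + F) = -35 + 7*F)
U(O) = O²*(-35 + 8*O) (U(O) = ((-35 + 7*O) + O)*(O*O) = (-35 + 8*O)*O² = O²*(-35 + 8*O))
-7719/U(-44) = -7719*1/(1936*(-35 + 8*(-44))) = -7719*1/(1936*(-35 - 352)) = -7719/(1936*(-387)) = -7719/(-749232) = -7719*(-1/749232) = 2573/249744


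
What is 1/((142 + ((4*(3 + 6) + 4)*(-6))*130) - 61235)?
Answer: -1/92293 ≈ -1.0835e-5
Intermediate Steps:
1/((142 + ((4*(3 + 6) + 4)*(-6))*130) - 61235) = 1/((142 + ((4*9 + 4)*(-6))*130) - 61235) = 1/((142 + ((36 + 4)*(-6))*130) - 61235) = 1/((142 + (40*(-6))*130) - 61235) = 1/((142 - 240*130) - 61235) = 1/((142 - 31200) - 61235) = 1/(-31058 - 61235) = 1/(-92293) = -1/92293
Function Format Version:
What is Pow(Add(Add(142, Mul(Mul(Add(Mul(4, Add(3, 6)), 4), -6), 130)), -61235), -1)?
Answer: Rational(-1, 92293) ≈ -1.0835e-5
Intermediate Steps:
Pow(Add(Add(142, Mul(Mul(Add(Mul(4, Add(3, 6)), 4), -6), 130)), -61235), -1) = Pow(Add(Add(142, Mul(Mul(Add(Mul(4, 9), 4), -6), 130)), -61235), -1) = Pow(Add(Add(142, Mul(Mul(Add(36, 4), -6), 130)), -61235), -1) = Pow(Add(Add(142, Mul(Mul(40, -6), 130)), -61235), -1) = Pow(Add(Add(142, Mul(-240, 130)), -61235), -1) = Pow(Add(Add(142, -31200), -61235), -1) = Pow(Add(-31058, -61235), -1) = Pow(-92293, -1) = Rational(-1, 92293)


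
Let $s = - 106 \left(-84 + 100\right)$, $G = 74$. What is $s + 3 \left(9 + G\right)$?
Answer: $-1447$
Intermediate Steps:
$s = -1696$ ($s = \left(-106\right) 16 = -1696$)
$s + 3 \left(9 + G\right) = -1696 + 3 \left(9 + 74\right) = -1696 + 3 \cdot 83 = -1696 + 249 = -1447$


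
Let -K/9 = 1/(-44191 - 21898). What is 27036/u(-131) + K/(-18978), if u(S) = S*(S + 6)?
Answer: 11303184173379/6846043854250 ≈ 1.6511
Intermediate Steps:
K = 9/66089 (K = -9/(-44191 - 21898) = -9/(-66089) = -9*(-1/66089) = 9/66089 ≈ 0.00013618)
u(S) = S*(6 + S)
27036/u(-131) + K/(-18978) = 27036/((-131*(6 - 131))) + (9/66089)/(-18978) = 27036/((-131*(-125))) + (9/66089)*(-1/18978) = 27036/16375 - 3/418079014 = 11303184173379/6846043854250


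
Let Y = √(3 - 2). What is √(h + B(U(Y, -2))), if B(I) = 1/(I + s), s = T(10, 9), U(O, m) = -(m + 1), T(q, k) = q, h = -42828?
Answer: I*√5182177/11 ≈ 206.95*I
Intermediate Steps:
Y = 1 (Y = √1 = 1)
U(O, m) = -1 - m (U(O, m) = -(1 + m) = -1 - m)
s = 10
B(I) = 1/(10 + I) (B(I) = 1/(I + 10) = 1/(10 + I))
√(h + B(U(Y, -2))) = √(-42828 + 1/(10 + (-1 - 1*(-2)))) = √(-42828 + 1/(10 + (-1 + 2))) = √(-42828 + 1/(10 + 1)) = √(-42828 + 1/11) = √(-471107/11) = I*√5182177/11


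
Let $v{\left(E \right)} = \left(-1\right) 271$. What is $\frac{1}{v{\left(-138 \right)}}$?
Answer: $- \frac{1}{271} \approx -0.00369$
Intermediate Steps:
$v{\left(E \right)} = -271$
$\frac{1}{v{\left(-138 \right)}} = \frac{1}{-271} = - \frac{1}{271}$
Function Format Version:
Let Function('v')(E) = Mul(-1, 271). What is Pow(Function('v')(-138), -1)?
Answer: Rational(-1, 271) ≈ -0.0036900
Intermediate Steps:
Function('v')(E) = -271
Pow(Function('v')(-138), -1) = Pow(-271, -1) = Rational(-1, 271)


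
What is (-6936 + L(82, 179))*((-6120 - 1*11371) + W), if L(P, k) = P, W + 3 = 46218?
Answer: -196874296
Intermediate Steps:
W = 46215 (W = -3 + 46218 = 46215)
(-6936 + L(82, 179))*((-6120 - 1*11371) + W) = (-6936 + 82)*((-6120 - 1*11371) + 46215) = -6854*((-6120 - 11371) + 46215) = -6854*(-17491 + 46215) = -6854*28724 = -196874296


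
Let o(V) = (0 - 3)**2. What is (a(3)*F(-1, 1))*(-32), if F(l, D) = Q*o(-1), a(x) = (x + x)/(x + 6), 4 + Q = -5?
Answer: 1728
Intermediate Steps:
Q = -9 (Q = -4 - 5 = -9)
o(V) = 9 (o(V) = (-3)**2 = 9)
a(x) = 2*x/(6 + x) (a(x) = (2*x)/(6 + x) = 2*x/(6 + x))
F(l, D) = -81 (F(l, D) = -9*9 = -81)
(a(3)*F(-1, 1))*(-32) = ((2*3/(6 + 3))*(-81))*(-32) = ((2*3/9)*(-81))*(-32) = ((2*3*(1/9))*(-81))*(-32) = ((2/3)*(-81))*(-32) = -54*(-32) = 1728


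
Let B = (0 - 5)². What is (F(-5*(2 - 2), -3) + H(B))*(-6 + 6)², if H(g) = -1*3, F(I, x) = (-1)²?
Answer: 0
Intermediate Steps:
B = 25 (B = (-5)² = 25)
F(I, x) = 1
H(g) = -3
(F(-5*(2 - 2), -3) + H(B))*(-6 + 6)² = (1 - 3)*(-6 + 6)² = -2*0² = -2*0 = 0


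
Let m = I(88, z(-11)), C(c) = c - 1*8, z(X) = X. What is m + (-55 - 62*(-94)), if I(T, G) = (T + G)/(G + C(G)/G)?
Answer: 587999/102 ≈ 5764.7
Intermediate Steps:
C(c) = -8 + c (C(c) = c - 8 = -8 + c)
I(T, G) = (G + T)/(G + (-8 + G)/G) (I(T, G) = (T + G)/(G + (-8 + G)/G) = (G + T)/(G + (-8 + G)/G))
m = -847/102 (m = -11*(-11 + 88)/(-8 - 11 + (-11)²) = -11*77/(-8 - 11 + 121) = -11*77/102 = -11*1/102*77 = -847/102 ≈ -8.3039)
m + (-55 - 62*(-94)) = -847/102 + (-55 - 62*(-94)) = -847/102 + (-55 + 5828) = -847/102 + 5773 = 587999/102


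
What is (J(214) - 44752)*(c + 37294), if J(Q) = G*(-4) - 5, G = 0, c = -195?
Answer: -1660439943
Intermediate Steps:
J(Q) = -5 (J(Q) = 0*(-4) - 5 = 0 - 5 = -5)
(J(214) - 44752)*(c + 37294) = (-5 - 44752)*(-195 + 37294) = -44757*37099 = -1660439943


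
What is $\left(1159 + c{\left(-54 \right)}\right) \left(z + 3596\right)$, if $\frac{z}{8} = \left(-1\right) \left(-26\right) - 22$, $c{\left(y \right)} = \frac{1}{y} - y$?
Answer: $\frac{118818814}{27} \approx 4.4007 \cdot 10^{6}$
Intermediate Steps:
$z = 32$ ($z = 8 \left(\left(-1\right) \left(-26\right) - 22\right) = 8 \left(26 - 22\right) = 8 \cdot 4 = 32$)
$\left(1159 + c{\left(-54 \right)}\right) \left(z + 3596\right) = \left(1159 + \left(\frac{1}{-54} - -54\right)\right) \left(32 + 3596\right) = \left(1159 + \left(- \frac{1}{54} + 54\right)\right) 3628 = \left(1159 + \frac{2915}{54}\right) 3628 = \frac{65501}{54} \cdot 3628 = \frac{118818814}{27}$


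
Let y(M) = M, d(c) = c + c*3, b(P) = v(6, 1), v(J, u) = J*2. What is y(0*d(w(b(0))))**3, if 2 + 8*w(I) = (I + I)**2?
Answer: 0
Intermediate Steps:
v(J, u) = 2*J
b(P) = 12 (b(P) = 2*6 = 12)
w(I) = -1/4 + I**2/2 (w(I) = -1/4 + (I + I)**2/8 = -1/4 + (2*I)**2/8 = -1/4 + (4*I**2)/8 = -1/4 + I**2/2)
d(c) = 4*c (d(c) = c + 3*c = 4*c)
y(0*d(w(b(0))))**3 = (0*(4*(-1/4 + (1/2)*12**2)))**3 = (0*(4*(-1/4 + (1/2)*144)))**3 = (0*(4*(-1/4 + 72)))**3 = (0*(4*(287/4)))**3 = (0*287)**3 = 0**3 = 0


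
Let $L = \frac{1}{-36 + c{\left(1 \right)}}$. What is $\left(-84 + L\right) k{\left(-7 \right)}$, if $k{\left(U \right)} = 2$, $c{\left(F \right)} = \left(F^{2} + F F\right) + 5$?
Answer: $- \frac{4874}{29} \approx -168.07$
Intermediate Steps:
$c{\left(F \right)} = 5 + 2 F^{2}$ ($c{\left(F \right)} = \left(F^{2} + F^{2}\right) + 5 = 2 F^{2} + 5 = 5 + 2 F^{2}$)
$L = - \frac{1}{29}$ ($L = \frac{1}{-36 + \left(5 + 2 \cdot 1^{2}\right)} = \frac{1}{-36 + \left(5 + 2 \cdot 1\right)} = \frac{1}{-36 + \left(5 + 2\right)} = \frac{1}{-36 + 7} = \frac{1}{-29} = - \frac{1}{29} \approx -0.034483$)
$\left(-84 + L\right) k{\left(-7 \right)} = \left(-84 - \frac{1}{29}\right) 2 = \left(- \frac{2437}{29}\right) 2 = - \frac{4874}{29}$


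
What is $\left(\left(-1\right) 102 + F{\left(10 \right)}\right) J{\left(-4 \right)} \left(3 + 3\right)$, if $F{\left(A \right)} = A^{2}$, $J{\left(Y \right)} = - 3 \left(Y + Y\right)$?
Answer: $-288$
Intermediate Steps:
$J{\left(Y \right)} = - 6 Y$ ($J{\left(Y \right)} = - 3 \cdot 2 Y = - 6 Y$)
$\left(\left(-1\right) 102 + F{\left(10 \right)}\right) J{\left(-4 \right)} \left(3 + 3\right) = \left(\left(-1\right) 102 + 10^{2}\right) \left(-6\right) \left(-4\right) \left(3 + 3\right) = \left(-102 + 100\right) 24 \cdot 6 = \left(-2\right) 144 = -288$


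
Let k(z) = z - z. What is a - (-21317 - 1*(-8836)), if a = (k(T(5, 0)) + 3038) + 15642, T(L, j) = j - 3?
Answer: 31161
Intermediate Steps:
T(L, j) = -3 + j
k(z) = 0
a = 18680 (a = (0 + 3038) + 15642 = 3038 + 15642 = 18680)
a - (-21317 - 1*(-8836)) = 18680 - (-21317 - 1*(-8836)) = 18680 - (-21317 + 8836) = 18680 - 1*(-12481) = 18680 + 12481 = 31161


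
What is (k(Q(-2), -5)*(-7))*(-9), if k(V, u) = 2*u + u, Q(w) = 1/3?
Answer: -945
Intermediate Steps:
Q(w) = ⅓
k(V, u) = 3*u
(k(Q(-2), -5)*(-7))*(-9) = ((3*(-5))*(-7))*(-9) = -15*(-7)*(-9) = 105*(-9) = -945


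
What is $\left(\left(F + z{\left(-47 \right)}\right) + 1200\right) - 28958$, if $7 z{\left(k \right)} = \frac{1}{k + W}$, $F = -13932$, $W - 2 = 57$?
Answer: $- \frac{3501959}{84} \approx -41690.0$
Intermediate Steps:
$W = 59$ ($W = 2 + 57 = 59$)
$z{\left(k \right)} = \frac{1}{7 \left(59 + k\right)}$ ($z{\left(k \right)} = \frac{1}{7 \left(k + 59\right)} = \frac{1}{7 \left(59 + k\right)}$)
$\left(\left(F + z{\left(-47 \right)}\right) + 1200\right) - 28958 = \left(\left(-13932 + \frac{1}{7 \left(59 - 47\right)}\right) + 1200\right) - 28958 = \left(\left(-13932 + \frac{1}{7 \cdot 12}\right) + 1200\right) - 28958 = \left(\left(-13932 + \frac{1}{7} \cdot \frac{1}{12}\right) + 1200\right) - 28958 = \left(\left(-13932 + \frac{1}{84}\right) + 1200\right) - 28958 = \left(- \frac{1170287}{84} + 1200\right) - 28958 = - \frac{1069487}{84} - 28958 = - \frac{3501959}{84}$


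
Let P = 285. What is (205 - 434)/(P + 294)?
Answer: -229/579 ≈ -0.39551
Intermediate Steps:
(205 - 434)/(P + 294) = (205 - 434)/(285 + 294) = -229/579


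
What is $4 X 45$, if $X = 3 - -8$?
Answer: $1980$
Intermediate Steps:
$X = 11$ ($X = 3 + 8 = 11$)
$4 X 45 = 4 \cdot 11 \cdot 45 = 44 \cdot 45 = 1980$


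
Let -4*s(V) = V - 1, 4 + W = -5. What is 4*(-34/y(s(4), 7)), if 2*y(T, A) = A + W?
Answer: 136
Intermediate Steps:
W = -9 (W = -4 - 5 = -9)
s(V) = ¼ - V/4 (s(V) = -(V - 1)/4 = -(-1 + V)/4 = ¼ - V/4)
y(T, A) = -9/2 + A/2 (y(T, A) = (A - 9)/2 = (-9 + A)/2 = -9/2 + A/2)
4*(-34/y(s(4), 7)) = 4*(-34/(-9/2 + (½)*7)) = 4*(-34/(-9/2 + 7/2)) = 4*(-34/(-1)) = 4*(-34*(-1)) = 4*34 = 136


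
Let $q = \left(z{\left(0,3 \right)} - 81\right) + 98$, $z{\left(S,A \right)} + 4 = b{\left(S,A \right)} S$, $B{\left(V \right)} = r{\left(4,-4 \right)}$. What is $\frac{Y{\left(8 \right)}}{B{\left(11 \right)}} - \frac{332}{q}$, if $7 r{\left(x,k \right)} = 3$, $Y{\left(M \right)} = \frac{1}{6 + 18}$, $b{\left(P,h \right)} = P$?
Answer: $- \frac{23813}{936} \approx -25.441$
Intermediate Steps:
$Y{\left(M \right)} = \frac{1}{24}$
$r{\left(x,k \right)} = \frac{3}{7}$ ($r{\left(x,k \right)} = \frac{1}{7} \cdot 3 = \frac{3}{7}$)
$B{\left(V \right)} = \frac{3}{7}$
$z{\left(S,A \right)} = -4 + S^{2}$ ($z{\left(S,A \right)} = -4 + S S = -4 + S^{2}$)
$q = 13$ ($q = \left(\left(-4 + 0^{2}\right) - 81\right) + 98 = \left(\left(-4 + 0\right) - 81\right) + 98 = \left(-4 - 81\right) + 98 = -85 + 98 = 13$)
$\frac{Y{\left(8 \right)}}{B{\left(11 \right)}} - \frac{332}{q} = \frac{1}{24 \cdot \frac{3}{7}} - \frac{332}{13} = \frac{1}{24} \cdot \frac{7}{3} - \frac{332}{13} = \frac{7}{72} - \frac{332}{13} = - \frac{23813}{936}$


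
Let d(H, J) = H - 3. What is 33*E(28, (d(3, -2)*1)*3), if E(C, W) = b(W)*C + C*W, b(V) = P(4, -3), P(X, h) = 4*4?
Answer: 14784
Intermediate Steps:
d(H, J) = -3 + H
P(X, h) = 16
b(V) = 16
E(C, W) = 16*C + C*W
33*E(28, (d(3, -2)*1)*3) = 33*(28*(16 + ((-3 + 3)*1)*3)) = 33*(28*(16 + (0*1)*3)) = 33*(28*(16 + 0*3)) = 33*(28*(16 + 0)) = 33*(28*16) = 33*448 = 14784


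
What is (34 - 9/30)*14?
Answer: 2359/5 ≈ 471.80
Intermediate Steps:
(34 - 9/30)*14 = (34 - 9*1/30)*14 = (34 - 3/10)*14 = (337/10)*14 = 2359/5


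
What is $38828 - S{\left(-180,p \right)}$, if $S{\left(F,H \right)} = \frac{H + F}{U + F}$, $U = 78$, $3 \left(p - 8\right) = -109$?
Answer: $\frac{11880743}{306} \approx 38826.0$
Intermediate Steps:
$p = - \frac{85}{3}$ ($p = 8 + \frac{1}{3} \left(-109\right) = 8 - \frac{109}{3} = - \frac{85}{3} \approx -28.333$)
$S{\left(F,H \right)} = \frac{F + H}{78 + F}$ ($S{\left(F,H \right)} = \frac{H + F}{78 + F} = \frac{F + H}{78 + F}$)
$38828 - S{\left(-180,p \right)} = 38828 - \frac{-180 - \frac{85}{3}}{78 - 180} = 38828 - \frac{1}{-102} \left(- \frac{625}{3}\right) = 38828 - \left(- \frac{1}{102}\right) \left(- \frac{625}{3}\right) = 38828 - \frac{625}{306} = \frac{11880743}{306}$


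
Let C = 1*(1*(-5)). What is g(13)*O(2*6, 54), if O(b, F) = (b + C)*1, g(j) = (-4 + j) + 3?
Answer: 84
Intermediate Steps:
g(j) = -1 + j
C = -5 (C = 1*(-5) = -5)
O(b, F) = -5 + b (O(b, F) = (b - 5)*1 = (-5 + b)*1 = -5 + b)
g(13)*O(2*6, 54) = (-1 + 13)*(-5 + 2*6) = 12*(-5 + 12) = 12*7 = 84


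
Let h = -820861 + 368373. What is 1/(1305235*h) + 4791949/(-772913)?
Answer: -2830140292305424233/456484871551442840 ≈ -6.1999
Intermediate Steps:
h = -452488
1/(1305235*h) + 4791949/(-772913) = 1/(1305235*(-452488)) + 4791949/(-772913) = (1/1305235)*(-1/452488) + 4791949*(-1/772913) = -1/590603174680 - 4791949/772913 = -2830140292305424233/456484871551442840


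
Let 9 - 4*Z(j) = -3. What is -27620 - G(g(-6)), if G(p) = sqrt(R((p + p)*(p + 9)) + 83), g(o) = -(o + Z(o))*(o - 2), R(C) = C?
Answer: -27620 - sqrt(803) ≈ -27648.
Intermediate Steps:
Z(j) = 3 (Z(j) = 9/4 - 1/4*(-3) = 9/4 + 3/4 = 3)
g(o) = -(-2 + o)*(3 + o) (g(o) = -(o + 3)*(o - 2) = -(3 + o)*(-2 + o) = -(-2 + o)*(3 + o))
G(p) = sqrt(83 + 2*p*(9 + p)) (G(p) = sqrt((p + p)*(p + 9) + 83) = sqrt((2*p)*(9 + p) + 83) = sqrt(2*p*(9 + p) + 83) = sqrt(83 + 2*p*(9 + p)))
-27620 - G(g(-6)) = -27620 - sqrt(83 + 2*(6 - 1*(-6) - 1*(-6)**2)*(9 + (6 - 1*(-6) - 1*(-6)**2))) = -27620 - sqrt(83 + 2*(6 + 6 - 1*36)*(9 + (6 + 6 - 1*36))) = -27620 - sqrt(83 + 2*(6 + 6 - 36)*(9 + (6 + 6 - 36))) = -27620 - sqrt(83 + 2*(-24)*(9 - 24)) = -27620 - sqrt(83 + 2*(-24)*(-15)) = -27620 - sqrt(83 + 720) = -27620 - sqrt(803)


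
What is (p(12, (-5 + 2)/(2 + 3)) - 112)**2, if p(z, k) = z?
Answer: 10000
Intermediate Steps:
(p(12, (-5 + 2)/(2 + 3)) - 112)**2 = (12 - 112)**2 = (-100)**2 = 10000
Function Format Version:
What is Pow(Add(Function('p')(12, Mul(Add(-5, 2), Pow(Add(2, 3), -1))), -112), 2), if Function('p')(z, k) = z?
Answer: 10000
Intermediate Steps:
Pow(Add(Function('p')(12, Mul(Add(-5, 2), Pow(Add(2, 3), -1))), -112), 2) = Pow(Add(12, -112), 2) = Pow(-100, 2) = 10000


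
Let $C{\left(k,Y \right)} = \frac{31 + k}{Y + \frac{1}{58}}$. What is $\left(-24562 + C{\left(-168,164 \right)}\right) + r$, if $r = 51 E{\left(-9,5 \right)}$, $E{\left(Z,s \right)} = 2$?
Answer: $- \frac{232695926}{9513} \approx -24461.0$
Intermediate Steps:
$C{\left(k,Y \right)} = \frac{31 + k}{\frac{1}{58} + Y}$ ($C{\left(k,Y \right)} = \frac{31 + k}{Y + \frac{1}{58}} = \frac{31 + k}{\frac{1}{58} + Y}$)
$r = 102$ ($r = 51 \cdot 2 = 102$)
$\left(-24562 + C{\left(-168,164 \right)}\right) + r = \left(-24562 + \frac{58 \left(31 - 168\right)}{1 + 58 \cdot 164}\right) + 102 = \left(-24562 + 58 \frac{1}{1 + 9512} \left(-137\right)\right) + 102 = \left(-24562 + 58 \cdot \frac{1}{9513} \left(-137\right)\right) + 102 = \left(-24562 - \frac{7946}{9513}\right) + 102 = - \frac{233666252}{9513} + 102 = - \frac{232695926}{9513}$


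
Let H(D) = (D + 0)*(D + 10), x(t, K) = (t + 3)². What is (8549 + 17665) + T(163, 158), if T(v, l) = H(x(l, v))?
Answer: 672183665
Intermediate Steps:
x(t, K) = (3 + t)²
H(D) = D*(10 + D)
T(v, l) = (3 + l)²*(10 + (3 + l)²)
(8549 + 17665) + T(163, 158) = (8549 + 17665) + (3 + 158)²*(10 + (3 + 158)²) = 26214 + 161²*(10 + 161²) = 26214 + 25921*(10 + 25921) = 26214 + 25921*25931 = 26214 + 672157451 = 672183665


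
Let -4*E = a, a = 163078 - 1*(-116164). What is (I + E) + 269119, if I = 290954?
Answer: 980525/2 ≈ 4.9026e+5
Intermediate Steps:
a = 279242 (a = 163078 + 116164 = 279242)
E = -139621/2 (E = -1/4*279242 = -139621/2 ≈ -69811.)
(I + E) + 269119 = (290954 - 139621/2) + 269119 = 442287/2 + 269119 = 980525/2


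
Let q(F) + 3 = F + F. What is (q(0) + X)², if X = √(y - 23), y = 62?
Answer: (3 - √39)² ≈ 10.530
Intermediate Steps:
q(F) = -3 + 2*F (q(F) = -3 + (F + F) = -3 + 2*F)
X = √39 (X = √(62 - 23) = √39 ≈ 6.2450)
(q(0) + X)² = ((-3 + 2*0) + √39)² = ((-3 + 0) + √39)² = (-3 + √39)²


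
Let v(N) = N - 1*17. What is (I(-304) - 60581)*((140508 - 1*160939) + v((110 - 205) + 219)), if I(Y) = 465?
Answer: 1221797584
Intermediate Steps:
v(N) = -17 + N (v(N) = N - 17 = -17 + N)
(I(-304) - 60581)*((140508 - 1*160939) + v((110 - 205) + 219)) = (465 - 60581)*((140508 - 1*160939) + (-17 + ((110 - 205) + 219))) = -60116*((140508 - 160939) + (-17 + (-95 + 219))) = -60116*(-20431 + (-17 + 124)) = -60116*(-20431 + 107) = -60116*(-20324) = 1221797584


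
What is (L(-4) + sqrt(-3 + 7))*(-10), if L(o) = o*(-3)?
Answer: -140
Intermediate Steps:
L(o) = -3*o
(L(-4) + sqrt(-3 + 7))*(-10) = (-3*(-4) + sqrt(-3 + 7))*(-10) = (12 + sqrt(4))*(-10) = (12 + 2)*(-10) = 14*(-10) = -140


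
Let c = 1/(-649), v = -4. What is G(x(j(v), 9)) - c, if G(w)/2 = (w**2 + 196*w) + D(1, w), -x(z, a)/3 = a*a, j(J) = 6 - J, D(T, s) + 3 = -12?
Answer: 14804989/649 ≈ 22812.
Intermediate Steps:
D(T, s) = -15 (D(T, s) = -3 - 12 = -15)
x(z, a) = -3*a**2 (x(z, a) = -3*a*a = -3*a**2)
G(w) = -30 + 2*w**2 + 392*w (G(w) = 2*((w**2 + 196*w) - 15) = 2*(-15 + w**2 + 196*w) = -30 + 2*w**2 + 392*w)
c = -1/649 ≈ -0.0015408
G(x(j(v), 9)) - c = (-30 + 2*(-3*9**2)**2 + 392*(-3*9**2)) - 1*(-1/649) = (-30 + 2*(-3*81)**2 + 392*(-3*81)) + 1/649 = (-30 + 2*(-243)**2 + 392*(-243)) + 1/649 = (-30 + 2*59049 - 95256) + 1/649 = (-30 + 118098 - 95256) + 1/649 = 22812 + 1/649 = 14804989/649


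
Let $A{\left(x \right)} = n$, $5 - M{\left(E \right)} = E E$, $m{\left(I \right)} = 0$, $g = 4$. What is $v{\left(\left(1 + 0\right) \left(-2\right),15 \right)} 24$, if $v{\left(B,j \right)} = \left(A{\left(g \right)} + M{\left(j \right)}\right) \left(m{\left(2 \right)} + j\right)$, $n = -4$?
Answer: $-80640$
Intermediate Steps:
$M{\left(E \right)} = 5 - E^{2}$ ($M{\left(E \right)} = 5 - E E = 5 - E^{2}$)
$A{\left(x \right)} = -4$
$v{\left(B,j \right)} = j \left(1 - j^{2}\right)$ ($v{\left(B,j \right)} = \left(-4 - \left(-5 + j^{2}\right)\right) \left(0 + j\right) = \left(1 - j^{2}\right) j = j \left(1 - j^{2}\right)$)
$v{\left(\left(1 + 0\right) \left(-2\right),15 \right)} 24 = \left(15 - 15^{3}\right) 24 = \left(15 - 3375\right) 24 = \left(-3360\right) 24 = -80640$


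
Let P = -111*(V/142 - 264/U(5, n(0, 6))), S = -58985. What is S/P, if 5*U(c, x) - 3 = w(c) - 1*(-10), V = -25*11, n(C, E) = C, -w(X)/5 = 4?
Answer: 11726218/4118433 ≈ 2.8473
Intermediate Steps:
w(X) = -20 (w(X) = -5*4 = -20)
V = -275
U(c, x) = -7/5 (U(c, x) = ⅗ + (-20 - 1*(-10))/5 = ⅗ + (-20 + 10)/5 = ⅗ + (⅕)*(-10) = ⅗ - 2 = -7/5)
P = -20592165/994 (P = -111*(-275/142 - 264/(-7/5)) = -111*(-275*1/142 - 264*(-5/7)) = -111*(-275/142 + 1320/7) = -111*185515/994 = -20592165/994 ≈ -20716.)
S/P = -58985/(-20592165/994) = -58985*(-994/20592165) = 11726218/4118433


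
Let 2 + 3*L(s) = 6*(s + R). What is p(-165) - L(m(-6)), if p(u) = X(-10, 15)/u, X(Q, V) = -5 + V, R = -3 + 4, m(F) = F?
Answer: 350/33 ≈ 10.606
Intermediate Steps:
R = 1
L(s) = 4/3 + 2*s (L(s) = -⅔ + (6*(s + 1))/3 = -⅔ + (6*(1 + s))/3 = -⅔ + (6 + 6*s)/3 = -⅔ + (2 + 2*s) = 4/3 + 2*s)
p(u) = 10/u (p(u) = (-5 + 15)/u = 10/u)
p(-165) - L(m(-6)) = 10/(-165) - (4/3 + 2*(-6)) = 10*(-1/165) - (4/3 - 12) = -2/33 - 1*(-32/3) = -2/33 + 32/3 = 350/33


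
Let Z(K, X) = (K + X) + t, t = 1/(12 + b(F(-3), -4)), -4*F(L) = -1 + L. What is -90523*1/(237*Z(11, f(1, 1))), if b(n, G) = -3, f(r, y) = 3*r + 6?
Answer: -271569/14299 ≈ -18.992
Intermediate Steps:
f(r, y) = 6 + 3*r
F(L) = ¼ - L/4 (F(L) = -(-1 + L)/4 = ¼ - L/4)
t = ⅑ (t = 1/(12 - 3) = 1/9 = ⅑ ≈ 0.11111)
Z(K, X) = ⅑ + K + X (Z(K, X) = (K + X) + ⅑ = ⅑ + K + X)
-90523*1/(237*Z(11, f(1, 1))) = -90523*1/(237*(⅑ + 11 + (6 + 3*1))) = -90523*1/(237*(⅑ + 11 + (6 + 3))) = -90523*1/(237*(⅑ + 11 + 9)) = -90523/(237*(181/9)) = -90523/14299/3 = -90523*3/14299 = -271569/14299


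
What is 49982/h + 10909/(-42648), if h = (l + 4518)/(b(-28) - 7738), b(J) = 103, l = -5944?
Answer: 8137498664563/30408024 ≈ 2.6761e+5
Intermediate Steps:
h = 1426/7635 (h = (-5944 + 4518)/(103 - 7738) = -1426/(-7635) = -1426*(-1/7635) = 1426/7635 ≈ 0.18677)
49982/h + 10909/(-42648) = 49982/(1426/7635) + 10909/(-42648) = 49982*(7635/1426) + 10909*(-1/42648) = 190806285/713 - 10909/42648 = 8137498664563/30408024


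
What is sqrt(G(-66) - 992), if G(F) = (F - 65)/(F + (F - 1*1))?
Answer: 3*I*sqrt(1947785)/133 ≈ 31.48*I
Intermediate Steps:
G(F) = (-65 + F)/(-1 + 2*F) (G(F) = (-65 + F)/(F + (F - 1)) = (-65 + F)/(F + (-1 + F)) = (-65 + F)/(-1 + 2*F))
sqrt(G(-66) - 992) = sqrt((-65 - 66)/(-1 + 2*(-66)) - 992) = sqrt(-131/(-1 - 132) - 992) = sqrt(-131/(-133) - 992) = sqrt(-1/133*(-131) - 992) = sqrt(131/133 - 992) = sqrt(-131805/133) = 3*I*sqrt(1947785)/133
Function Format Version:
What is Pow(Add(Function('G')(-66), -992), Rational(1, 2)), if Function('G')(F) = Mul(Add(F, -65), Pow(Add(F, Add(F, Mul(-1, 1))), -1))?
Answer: Mul(Rational(3, 133), I, Pow(1947785, Rational(1, 2))) ≈ Mul(31.480, I)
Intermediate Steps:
Function('G')(F) = Mul(Pow(Add(-1, Mul(2, F)), -1), Add(-65, F)) (Function('G')(F) = Mul(Add(-65, F), Pow(Add(F, Add(F, -1)), -1)) = Mul(Add(-65, F), Pow(Add(F, Add(-1, F)), -1)) = Mul(Add(-65, F), Pow(Add(-1, Mul(2, F)), -1)) = Mul(Pow(Add(-1, Mul(2, F)), -1), Add(-65, F)))
Pow(Add(Function('G')(-66), -992), Rational(1, 2)) = Pow(Add(Mul(Pow(Add(-1, Mul(2, -66)), -1), Add(-65, -66)), -992), Rational(1, 2)) = Pow(Add(Mul(Pow(Add(-1, -132), -1), -131), -992), Rational(1, 2)) = Pow(Add(Mul(Pow(-133, -1), -131), -992), Rational(1, 2)) = Pow(Add(Mul(Rational(-1, 133), -131), -992), Rational(1, 2)) = Pow(Add(Rational(131, 133), -992), Rational(1, 2)) = Pow(Rational(-131805, 133), Rational(1, 2)) = Mul(Rational(3, 133), I, Pow(1947785, Rational(1, 2)))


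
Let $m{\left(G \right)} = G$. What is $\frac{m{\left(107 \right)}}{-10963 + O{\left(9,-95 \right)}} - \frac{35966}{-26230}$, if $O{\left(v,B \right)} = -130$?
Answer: $\frac{198082114}{145484695} \approx 1.3615$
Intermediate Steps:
$\frac{m{\left(107 \right)}}{-10963 + O{\left(9,-95 \right)}} - \frac{35966}{-26230} = \frac{107}{-10963 - 130} - \frac{35966}{-26230} = \frac{107}{-11093} - - \frac{17983}{13115} = 107 \left(- \frac{1}{11093}\right) + \frac{17983}{13115} = - \frac{107}{11093} + \frac{17983}{13115} = \frac{198082114}{145484695}$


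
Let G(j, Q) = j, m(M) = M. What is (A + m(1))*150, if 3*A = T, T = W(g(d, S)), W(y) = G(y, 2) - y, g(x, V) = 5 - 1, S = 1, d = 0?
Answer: 150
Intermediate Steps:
g(x, V) = 4
W(y) = 0 (W(y) = y - y = 0)
T = 0
A = 0 (A = (⅓)*0 = 0)
(A + m(1))*150 = (0 + 1)*150 = 1*150 = 150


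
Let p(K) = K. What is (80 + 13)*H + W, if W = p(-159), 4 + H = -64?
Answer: -6483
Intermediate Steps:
H = -68 (H = -4 - 64 = -68)
W = -159
(80 + 13)*H + W = (80 + 13)*(-68) - 159 = 93*(-68) - 159 = -6324 - 159 = -6483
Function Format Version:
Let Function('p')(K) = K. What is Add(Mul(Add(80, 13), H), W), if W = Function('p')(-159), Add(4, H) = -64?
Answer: -6483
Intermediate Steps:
H = -68 (H = Add(-4, -64) = -68)
W = -159
Add(Mul(Add(80, 13), H), W) = Add(Mul(Add(80, 13), -68), -159) = Add(Mul(93, -68), -159) = Add(-6324, -159) = -6483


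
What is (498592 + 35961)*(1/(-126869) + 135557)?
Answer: 9193232354598696/126869 ≈ 7.2462e+10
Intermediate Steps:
(498592 + 35961)*(1/(-126869) + 135557) = 534553*(-1/126869 + 135557) = 534553*(17197981032/126869) = 9193232354598696/126869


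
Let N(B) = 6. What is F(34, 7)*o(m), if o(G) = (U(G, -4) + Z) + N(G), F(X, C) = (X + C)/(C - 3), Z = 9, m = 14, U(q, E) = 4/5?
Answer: 3239/20 ≈ 161.95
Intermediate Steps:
U(q, E) = ⅘ (U(q, E) = 4*(⅕) = ⅘)
F(X, C) = (C + X)/(-3 + C)
o(G) = 79/5 (o(G) = (⅘ + 9) + 6 = 49/5 + 6 = 79/5)
F(34, 7)*o(m) = ((7 + 34)/(-3 + 7))*(79/5) = (41/4)*(79/5) = 3239/20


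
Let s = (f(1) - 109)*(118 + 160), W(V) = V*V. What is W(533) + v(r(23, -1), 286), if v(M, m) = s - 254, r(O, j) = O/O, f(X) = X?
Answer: 253811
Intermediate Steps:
W(V) = V²
s = -30024 (s = (1 - 109)*(118 + 160) = -108*278 = -30024)
r(O, j) = 1
v(M, m) = -30278 (v(M, m) = -30024 - 254 = -30278)
W(533) + v(r(23, -1), 286) = 533² - 30278 = 284089 - 30278 = 253811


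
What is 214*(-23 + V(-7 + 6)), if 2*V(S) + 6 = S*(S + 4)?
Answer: -5885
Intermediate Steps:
V(S) = -3 + S*(4 + S)/2 (V(S) = -3 + (S*(S + 4))/2 = -3 + (S*(4 + S))/2 = -3 + S*(4 + S)/2)
214*(-23 + V(-7 + 6)) = 214*(-23 + (-3 + (-7 + 6)²/2 + 2*(-7 + 6))) = 214*(-23 + (-3 + (½)*(-1)² + 2*(-1))) = 214*(-23 + (-3 + (½)*1 - 2)) = 214*(-23 + (-3 + ½ - 2)) = 214*(-23 - 9/2) = 214*(-55/2) = -5885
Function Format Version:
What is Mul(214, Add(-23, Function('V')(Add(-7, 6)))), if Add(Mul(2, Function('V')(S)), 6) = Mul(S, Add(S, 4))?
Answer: -5885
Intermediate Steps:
Function('V')(S) = Add(-3, Mul(Rational(1, 2), S, Add(4, S))) (Function('V')(S) = Add(-3, Mul(Rational(1, 2), Mul(S, Add(S, 4)))) = Add(-3, Mul(Rational(1, 2), Mul(S, Add(4, S)))) = Add(-3, Mul(Rational(1, 2), S, Add(4, S))))
Mul(214, Add(-23, Function('V')(Add(-7, 6)))) = Mul(214, Add(-23, Add(-3, Mul(Rational(1, 2), Pow(Add(-7, 6), 2)), Mul(2, Add(-7, 6))))) = Mul(214, Add(-23, Add(-3, Mul(Rational(1, 2), Pow(-1, 2)), Mul(2, -1)))) = Mul(214, Add(-23, Add(-3, Mul(Rational(1, 2), 1), -2))) = Mul(214, Add(-23, Add(-3, Rational(1, 2), -2))) = Mul(214, Add(-23, Rational(-9, 2))) = Mul(214, Rational(-55, 2)) = -5885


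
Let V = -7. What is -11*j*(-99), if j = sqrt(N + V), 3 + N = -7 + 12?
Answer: 1089*I*sqrt(5) ≈ 2435.1*I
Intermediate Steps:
N = 2 (N = -3 + (-7 + 12) = -3 + 5 = 2)
j = I*sqrt(5) (j = sqrt(2 - 7) = sqrt(-5) = I*sqrt(5) ≈ 2.2361*I)
-11*j*(-99) = -11*I*sqrt(5)*(-99) = 1089*I*sqrt(5)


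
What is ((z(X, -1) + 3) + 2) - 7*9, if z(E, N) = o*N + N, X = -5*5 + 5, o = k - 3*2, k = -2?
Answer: -51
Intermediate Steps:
o = -8 (o = -2 - 3*2 = -2 - 6 = -8)
X = -20 (X = -25 + 5 = -20)
z(E, N) = -7*N (z(E, N) = -8*N + N = -7*N)
((z(X, -1) + 3) + 2) - 7*9 = ((-7*(-1) + 3) + 2) - 7*9 = ((7 + 3) + 2) - 63 = (10 + 2) - 63 = 12 - 63 = -51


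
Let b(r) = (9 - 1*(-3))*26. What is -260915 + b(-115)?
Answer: -260603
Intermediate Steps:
b(r) = 312 (b(r) = (9 + 3)*26 = 12*26 = 312)
-260915 + b(-115) = -260915 + 312 = -260603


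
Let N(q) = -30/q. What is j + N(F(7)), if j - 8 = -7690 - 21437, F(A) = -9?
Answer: -87347/3 ≈ -29116.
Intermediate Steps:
j = -29119 (j = 8 + (-7690 - 21437) = 8 - 29127 = -29119)
j + N(F(7)) = -29119 - 30/(-9) = -29119 - 30*(-⅑) = -29119 + 10/3 = -87347/3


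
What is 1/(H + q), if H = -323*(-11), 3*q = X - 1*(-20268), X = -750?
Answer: 1/10059 ≈ 9.9413e-5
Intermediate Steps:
q = 6506 (q = (-750 - 1*(-20268))/3 = (-750 + 20268)/3 = (1/3)*19518 = 6506)
H = 3553
1/(H + q) = 1/(3553 + 6506) = 1/10059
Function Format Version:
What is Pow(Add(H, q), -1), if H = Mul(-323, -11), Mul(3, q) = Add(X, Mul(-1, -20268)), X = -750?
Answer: Rational(1, 10059) ≈ 9.9413e-5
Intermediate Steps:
q = 6506 (q = Mul(Rational(1, 3), Add(-750, Mul(-1, -20268))) = Mul(Rational(1, 3), Add(-750, 20268)) = Mul(Rational(1, 3), 19518) = 6506)
H = 3553
Pow(Add(H, q), -1) = Pow(Add(3553, 6506), -1) = Pow(10059, -1) = Rational(1, 10059)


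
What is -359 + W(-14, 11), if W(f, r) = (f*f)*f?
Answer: -3103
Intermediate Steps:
W(f, r) = f³ (W(f, r) = f²*f = f³)
-359 + W(-14, 11) = -359 + (-14)³ = -359 - 2744 = -3103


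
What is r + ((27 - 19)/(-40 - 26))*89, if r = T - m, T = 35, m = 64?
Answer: -1313/33 ≈ -39.788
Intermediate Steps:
r = -29 (r = 35 - 1*64 = 35 - 64 = -29)
r + ((27 - 19)/(-40 - 26))*89 = -29 + ((27 - 19)/(-40 - 26))*89 = -29 + (8/(-66))*89 = -29 + (8*(-1/66))*89 = -29 - 4/33*89 = -29 - 356/33 = -1313/33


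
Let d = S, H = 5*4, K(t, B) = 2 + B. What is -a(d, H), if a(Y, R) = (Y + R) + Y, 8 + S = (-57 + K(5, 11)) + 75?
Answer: -66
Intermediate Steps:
S = 23 (S = -8 + ((-57 + (2 + 11)) + 75) = -8 + ((-57 + 13) + 75) = -8 + (-44 + 75) = -8 + 31 = 23)
H = 20
d = 23
a(Y, R) = R + 2*Y (a(Y, R) = (R + Y) + Y = R + 2*Y)
-a(d, H) = -(20 + 2*23) = -(20 + 46) = -1*66 = -66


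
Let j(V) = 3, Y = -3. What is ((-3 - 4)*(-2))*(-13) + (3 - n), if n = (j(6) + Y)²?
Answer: -179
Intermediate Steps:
n = 0 (n = (3 - 3)² = 0² = 0)
((-3 - 4)*(-2))*(-13) + (3 - n) = ((-3 - 4)*(-2))*(-13) + (3 - 1*0) = -7*(-2)*(-13) + (3 + 0) = 14*(-13) + 3 = -182 + 3 = -179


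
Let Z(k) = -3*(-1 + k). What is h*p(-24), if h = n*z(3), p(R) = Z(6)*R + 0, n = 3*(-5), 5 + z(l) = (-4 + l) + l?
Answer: 16200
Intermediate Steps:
z(l) = -9 + 2*l (z(l) = -5 + ((-4 + l) + l) = -5 + (-4 + 2*l) = -9 + 2*l)
n = -15
Z(k) = 3 - 3*k
p(R) = -15*R (p(R) = (3 - 3*6)*R + 0 = (3 - 18)*R + 0 = -15*R + 0 = -15*R)
h = 45 (h = -15*(-9 + 2*3) = -15*(-9 + 6) = -15*(-3) = 45)
h*p(-24) = 45*(-15*(-24)) = 45*360 = 16200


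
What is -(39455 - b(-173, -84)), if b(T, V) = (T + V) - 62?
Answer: -39774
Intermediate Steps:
b(T, V) = -62 + T + V
-(39455 - b(-173, -84)) = -(39455 - (-62 - 173 - 84)) = -(39455 - 1*(-319)) = -(39455 + 319) = -1*39774 = -39774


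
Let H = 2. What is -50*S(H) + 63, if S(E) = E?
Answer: -37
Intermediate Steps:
-50*S(H) + 63 = -50*2 + 63 = -100 + 63 = -37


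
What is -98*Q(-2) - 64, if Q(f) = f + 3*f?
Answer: 720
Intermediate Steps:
Q(f) = 4*f
-98*Q(-2) - 64 = -392*(-2) - 64 = -98*(-8) - 64 = 784 - 64 = 720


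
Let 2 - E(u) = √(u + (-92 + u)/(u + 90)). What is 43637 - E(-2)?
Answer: 43635 + 3*I*√165/22 ≈ 43635.0 + 1.7516*I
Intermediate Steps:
E(u) = 2 - √(u + (-92 + u)/(90 + u)) (E(u) = 2 - √(u + (-92 + u)/(u + 90)) = 2 - √(u + (-92 + u)/(90 + u)))
43637 - E(-2) = 43637 - (2 - √((-92 - 2 - 2*(90 - 2))/(90 - 2))) = 43637 - (2 - √((-92 - 2 - 2*88)/88)) = 43637 - (2 - √((-92 - 2 - 176)/88)) = 43637 - (2 - √((1/88)*(-270))) = 43637 - (2 - √(-135/44)) = 43637 - (2 - 3*I*√165/22) = 43637 + (-2 + 3*I*√165/22) = 43635 + 3*I*√165/22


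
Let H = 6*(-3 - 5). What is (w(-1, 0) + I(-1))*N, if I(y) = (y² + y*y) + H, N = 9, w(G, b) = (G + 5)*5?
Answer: -234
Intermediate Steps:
w(G, b) = 25 + 5*G (w(G, b) = (5 + G)*5 = 25 + 5*G)
H = -48 (H = 6*(-8) = -48)
I(y) = -48 + 2*y² (I(y) = (y² + y*y) - 48 = (y² + y²) - 48 = 2*y² - 48 = -48 + 2*y²)
(w(-1, 0) + I(-1))*N = ((25 + 5*(-1)) + (-48 + 2*(-1)²))*9 = ((25 - 5) + (-48 + 2*1))*9 = (20 + (-48 + 2))*9 = (20 - 46)*9 = -26*9 = -234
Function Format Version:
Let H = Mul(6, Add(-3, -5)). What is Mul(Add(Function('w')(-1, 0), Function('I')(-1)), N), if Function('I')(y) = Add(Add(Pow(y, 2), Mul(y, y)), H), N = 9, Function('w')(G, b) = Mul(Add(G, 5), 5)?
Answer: -234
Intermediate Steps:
Function('w')(G, b) = Add(25, Mul(5, G)) (Function('w')(G, b) = Mul(Add(5, G), 5) = Add(25, Mul(5, G)))
H = -48 (H = Mul(6, -8) = -48)
Function('I')(y) = Add(-48, Mul(2, Pow(y, 2))) (Function('I')(y) = Add(Add(Pow(y, 2), Mul(y, y)), -48) = Add(Add(Pow(y, 2), Pow(y, 2)), -48) = Add(Mul(2, Pow(y, 2)), -48) = Add(-48, Mul(2, Pow(y, 2))))
Mul(Add(Function('w')(-1, 0), Function('I')(-1)), N) = Mul(Add(Add(25, Mul(5, -1)), Add(-48, Mul(2, Pow(-1, 2)))), 9) = Mul(Add(Add(25, -5), Add(-48, Mul(2, 1))), 9) = Mul(Add(20, Add(-48, 2)), 9) = Mul(Add(20, -46), 9) = Mul(-26, 9) = -234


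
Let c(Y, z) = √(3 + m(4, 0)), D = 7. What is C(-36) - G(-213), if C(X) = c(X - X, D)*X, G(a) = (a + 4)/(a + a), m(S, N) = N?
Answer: -209/426 - 36*√3 ≈ -62.844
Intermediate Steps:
c(Y, z) = √3 (c(Y, z) = √(3 + 0) = √3)
G(a) = (4 + a)/(2*a) (G(a) = (4 + a)/((2*a)) = (4 + a)*(1/(2*a)) = (4 + a)/(2*a))
C(X) = X*√3 (C(X) = √3*X = X*√3)
C(-36) - G(-213) = -36*√3 - (4 - 213)/(2*(-213)) = -36*√3 - (-1)*(-209)/(2*213) = -36*√3 - 1*209/426 = -36*√3 - 209/426 = -209/426 - 36*√3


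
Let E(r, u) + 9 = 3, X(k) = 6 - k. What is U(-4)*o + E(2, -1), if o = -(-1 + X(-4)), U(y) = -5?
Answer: 39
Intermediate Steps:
E(r, u) = -6 (E(r, u) = -9 + 3 = -6)
o = -9 (o = -(-1 + (6 - 1*(-4))) = -(-1 + (6 + 4)) = -(-1 + 10) = -1*9 = -9)
U(-4)*o + E(2, -1) = -5*(-9) - 6 = 45 - 6 = 39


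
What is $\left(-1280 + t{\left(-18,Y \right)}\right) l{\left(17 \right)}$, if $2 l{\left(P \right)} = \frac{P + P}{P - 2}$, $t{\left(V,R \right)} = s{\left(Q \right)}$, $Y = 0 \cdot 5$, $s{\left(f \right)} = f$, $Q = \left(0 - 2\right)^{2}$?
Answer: $- \frac{21692}{15} \approx -1446.1$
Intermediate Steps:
$Q = 4$ ($Q = \left(-2\right)^{2} = 4$)
$Y = 0$
$t{\left(V,R \right)} = 4$
$l{\left(P \right)} = \frac{P}{-2 + P}$ ($l{\left(P \right)} = \frac{\left(P + P\right) \frac{1}{P - 2}}{2} = \frac{2 P \frac{1}{-2 + P}}{2} = \frac{P}{-2 + P}$)
$\left(-1280 + t{\left(-18,Y \right)}\right) l{\left(17 \right)} = \left(-1280 + 4\right) \frac{17}{-2 + 17} = - 1276 \cdot \frac{17}{15} = - 1276 \cdot 17 \cdot \frac{1}{15} = \left(-1276\right) \frac{17}{15} = - \frac{21692}{15}$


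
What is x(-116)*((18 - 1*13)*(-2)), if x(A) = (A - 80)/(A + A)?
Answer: -245/29 ≈ -8.4483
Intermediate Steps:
x(A) = (-80 + A)/(2*A) (x(A) = (-80 + A)/((2*A)) = (-80 + A)*(1/(2*A)) = (-80 + A)/(2*A))
x(-116)*((18 - 1*13)*(-2)) = ((1/2)*(-80 - 116)/(-116))*((18 - 1*13)*(-2)) = ((1/2)*(-1/116)*(-196))*((18 - 13)*(-2)) = 49*(5*(-2))/58 = (49/58)*(-10) = -245/29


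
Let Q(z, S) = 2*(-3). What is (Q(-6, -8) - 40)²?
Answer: 2116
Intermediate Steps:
Q(z, S) = -6
(Q(-6, -8) - 40)² = (-6 - 40)² = (-46)² = 2116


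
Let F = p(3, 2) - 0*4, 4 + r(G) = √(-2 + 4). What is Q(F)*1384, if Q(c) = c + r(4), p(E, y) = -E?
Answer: -9688 + 1384*√2 ≈ -7730.7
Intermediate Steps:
r(G) = -4 + √2 (r(G) = -4 + √(-2 + 4) = -4 + √2)
F = -3 (F = -1*3 - 0*4 = -3 - 3*0 = -3 + 0 = -3)
Q(c) = -4 + c + √2 (Q(c) = c + (-4 + √2) = -4 + c + √2)
Q(F)*1384 = (-4 - 3 + √2)*1384 = (-7 + √2)*1384 = -9688 + 1384*√2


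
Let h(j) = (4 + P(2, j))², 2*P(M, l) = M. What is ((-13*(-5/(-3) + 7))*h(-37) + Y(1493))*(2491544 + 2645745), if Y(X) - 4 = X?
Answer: -20338527151/3 ≈ -6.7795e+9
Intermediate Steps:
P(M, l) = M/2
Y(X) = 4 + X
h(j) = 25 (h(j) = (4 + (½)*2)² = (4 + 1)² = 5² = 25)
((-13*(-5/(-3) + 7))*h(-37) + Y(1493))*(2491544 + 2645745) = (-13*(-5/(-3) + 7)*25 + (4 + 1493))*(2491544 + 2645745) = (-13*(-5*(-⅓) + 7)*25 + 1497)*5137289 = (-13*(5/3 + 7)*25 + 1497)*5137289 = (-13*26/3*25 + 1497)*5137289 = (-338/3*25 + 1497)*5137289 = (-8450/3 + 1497)*5137289 = -3959/3*5137289 = -20338527151/3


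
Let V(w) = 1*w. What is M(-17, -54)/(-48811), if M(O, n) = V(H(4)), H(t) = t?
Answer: -4/48811 ≈ -8.1949e-5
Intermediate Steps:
V(w) = w
M(O, n) = 4
M(-17, -54)/(-48811) = 4/(-48811) = 4*(-1/48811) = -4/48811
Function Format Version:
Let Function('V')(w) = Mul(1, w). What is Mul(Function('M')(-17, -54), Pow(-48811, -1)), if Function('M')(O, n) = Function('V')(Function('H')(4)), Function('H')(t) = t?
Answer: Rational(-4, 48811) ≈ -8.1949e-5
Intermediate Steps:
Function('V')(w) = w
Function('M')(O, n) = 4
Mul(Function('M')(-17, -54), Pow(-48811, -1)) = Mul(4, Pow(-48811, -1)) = Mul(4, Rational(-1, 48811)) = Rational(-4, 48811)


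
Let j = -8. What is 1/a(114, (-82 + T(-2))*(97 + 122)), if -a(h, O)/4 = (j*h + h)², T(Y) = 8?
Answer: -1/2547216 ≈ -3.9259e-7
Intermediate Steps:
a(h, O) = -196*h² (a(h, O) = -4*(-8*h + h)² = -4*49*h² = -196*h²)
1/a(114, (-82 + T(-2))*(97 + 122)) = 1/(-196*114²) = 1/(-196*12996) = 1/(-2547216) = -1/2547216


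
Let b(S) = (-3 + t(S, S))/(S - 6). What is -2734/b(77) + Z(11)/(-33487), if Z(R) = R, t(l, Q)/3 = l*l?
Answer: -3250245571/297766404 ≈ -10.915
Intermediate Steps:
t(l, Q) = 3*l² (t(l, Q) = 3*(l*l) = 3*l²)
b(S) = (-3 + 3*S²)/(-6 + S) (b(S) = (-3 + 3*S²)/(S - 6) = (-3 + 3*S²)/(-6 + S))
-2734/b(77) + Z(11)/(-33487) = -2734*(-6 + 77)/(3*(-1 + 77²)) + 11/(-33487) = -2734*71/(3*(-1 + 5929)) + 11*(-1/33487) = -2734/(3*(1/71)*5928) - 11/33487 = -2734/17784/71 - 11/33487 = -2734*71/17784 - 11/33487 = -97057/8892 - 11/33487 = -3250245571/297766404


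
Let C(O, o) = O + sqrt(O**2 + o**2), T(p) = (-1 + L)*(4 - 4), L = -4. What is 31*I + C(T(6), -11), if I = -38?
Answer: -1167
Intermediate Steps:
T(p) = 0 (T(p) = (-1 - 4)*(4 - 4) = -5*0 = 0)
31*I + C(T(6), -11) = 31*(-38) + (0 + sqrt(0**2 + (-11)**2)) = -1178 + (0 + sqrt(0 + 121)) = -1178 + (0 + sqrt(121)) = -1178 + (0 + 11) = -1178 + 11 = -1167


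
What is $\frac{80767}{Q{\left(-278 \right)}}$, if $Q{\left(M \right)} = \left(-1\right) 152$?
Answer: $- \frac{80767}{152} \approx -531.36$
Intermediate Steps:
$Q{\left(M \right)} = -152$
$\frac{80767}{Q{\left(-278 \right)}} = \frac{80767}{-152} = 80767 \left(- \frac{1}{152}\right) = - \frac{80767}{152}$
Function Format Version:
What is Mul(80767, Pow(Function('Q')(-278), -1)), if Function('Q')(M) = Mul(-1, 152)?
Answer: Rational(-80767, 152) ≈ -531.36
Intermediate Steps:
Function('Q')(M) = -152
Mul(80767, Pow(Function('Q')(-278), -1)) = Mul(80767, Pow(-152, -1)) = Mul(80767, Rational(-1, 152)) = Rational(-80767, 152)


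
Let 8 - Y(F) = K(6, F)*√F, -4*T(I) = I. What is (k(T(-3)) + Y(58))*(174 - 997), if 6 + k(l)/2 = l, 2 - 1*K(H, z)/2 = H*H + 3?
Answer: 4115/2 - 60902*√58 ≈ -4.6176e+5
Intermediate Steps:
K(H, z) = -2 - 2*H² (K(H, z) = 4 - 2*(H*H + 3) = 4 - 2*(H² + 3) = 4 - 2*(3 + H²) = 4 + (-6 - 2*H²) = -2 - 2*H²)
T(I) = -I/4
k(l) = -12 + 2*l
Y(F) = 8 + 74*√F (Y(F) = 8 - (-2 - 2*6²)*√F = 8 - (-2 - 2*36)*√F = 8 - (-2 - 72)*√F = 8 - (-74)*√F = 8 + 74*√F)
(k(T(-3)) + Y(58))*(174 - 997) = ((-12 + 2*(-¼*(-3))) + (8 + 74*√58))*(174 - 997) = ((-12 + 2*(¾)) + (8 + 74*√58))*(-823) = ((-12 + 3/2) + (8 + 74*√58))*(-823) = (-21/2 + (8 + 74*√58))*(-823) = (-5/2 + 74*√58)*(-823) = 4115/2 - 60902*√58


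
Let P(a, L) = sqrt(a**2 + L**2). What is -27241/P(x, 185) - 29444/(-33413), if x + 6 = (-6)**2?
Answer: 29444/33413 - 27241*sqrt(1405)/7025 ≈ -144.47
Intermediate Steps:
x = 30 (x = -6 + (-6)**2 = -6 + 36 = 30)
P(a, L) = sqrt(L**2 + a**2)
-27241/P(x, 185) - 29444/(-33413) = -27241/sqrt(185**2 + 30**2) - 29444/(-33413) = -27241/sqrt(34225 + 900) - 29444*(-1/33413) = -27241*sqrt(1405)/7025 + 29444/33413 = 29444/33413 - 27241*sqrt(1405)/7025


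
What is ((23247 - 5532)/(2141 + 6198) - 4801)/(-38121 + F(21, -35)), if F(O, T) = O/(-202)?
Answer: 8083600448/64214160957 ≈ 0.12589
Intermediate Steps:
F(O, T) = -O/202 (F(O, T) = O*(-1/202) = -O/202)
((23247 - 5532)/(2141 + 6198) - 4801)/(-38121 + F(21, -35)) = ((23247 - 5532)/(2141 + 6198) - 4801)/(-38121 - 1/202*21) = (17715/8339 - 4801)/(-38121 - 21/202) = (17715*(1/8339) - 4801)/(-7700463/202) = (17715/8339 - 4801)*(-202/7700463) = -40017824/8339*(-202/7700463) = 8083600448/64214160957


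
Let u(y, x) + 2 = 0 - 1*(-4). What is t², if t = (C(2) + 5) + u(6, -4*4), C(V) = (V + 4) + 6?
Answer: 361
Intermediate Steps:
u(y, x) = 2 (u(y, x) = -2 + (0 - 1*(-4)) = -2 + (0 + 4) = -2 + 4 = 2)
C(V) = 10 + V (C(V) = (4 + V) + 6 = 10 + V)
t = 19 (t = ((10 + 2) + 5) + 2 = (12 + 5) + 2 = 17 + 2 = 19)
t² = 19² = 361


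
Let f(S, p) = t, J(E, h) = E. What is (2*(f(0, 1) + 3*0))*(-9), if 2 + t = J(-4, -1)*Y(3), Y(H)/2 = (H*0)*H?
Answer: 36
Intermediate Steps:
Y(H) = 0 (Y(H) = 2*((H*0)*H) = 2*(0*H) = 2*0 = 0)
t = -2 (t = -2 - 4*0 = -2 + 0 = -2)
f(S, p) = -2
(2*(f(0, 1) + 3*0))*(-9) = (2*(-2 + 3*0))*(-9) = (2*(-2 + 0))*(-9) = (2*(-2))*(-9) = -4*(-9) = 36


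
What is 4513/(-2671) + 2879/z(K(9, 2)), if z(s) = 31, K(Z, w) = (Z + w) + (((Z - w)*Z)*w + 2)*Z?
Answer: 7549906/82801 ≈ 91.181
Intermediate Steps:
K(Z, w) = Z + w + Z*(2 + Z*w*(Z - w)) (K(Z, w) = (Z + w) + ((Z*(Z - w))*w + 2)*Z = (Z + w) + (Z*w*(Z - w) + 2)*Z = (Z + w) + (2 + Z*w*(Z - w))*Z = (Z + w) + Z*(2 + Z*w*(Z - w)) = Z + w + Z*(2 + Z*w*(Z - w)))
4513/(-2671) + 2879/z(K(9, 2)) = 4513/(-2671) + 2879/31 = 4513*(-1/2671) + 2879*(1/31) = -4513/2671 + 2879/31 = 7549906/82801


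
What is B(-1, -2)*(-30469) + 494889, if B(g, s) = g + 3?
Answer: 433951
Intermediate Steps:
B(g, s) = 3 + g
B(-1, -2)*(-30469) + 494889 = (3 - 1)*(-30469) + 494889 = 2*(-30469) + 494889 = -60938 + 494889 = 433951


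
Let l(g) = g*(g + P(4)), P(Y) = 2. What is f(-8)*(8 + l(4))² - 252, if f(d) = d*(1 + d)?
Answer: 57092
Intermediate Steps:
l(g) = g*(2 + g) (l(g) = g*(g + 2) = g*(2 + g))
f(-8)*(8 + l(4))² - 252 = (-8*(1 - 8))*(8 + 4*(2 + 4))² - 252 = (-8*(-7))*(8 + 4*6)² - 252 = 56*(8 + 24)² - 252 = 56*32² - 252 = 56*1024 - 252 = 57344 - 252 = 57092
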